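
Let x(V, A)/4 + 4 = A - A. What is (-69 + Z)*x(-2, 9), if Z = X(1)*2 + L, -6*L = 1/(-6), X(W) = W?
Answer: 9644/9 ≈ 1071.6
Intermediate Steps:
L = 1/36 (L = -⅙/(-6) = -⅙*(-⅙) = 1/36 ≈ 0.027778)
x(V, A) = -16 (x(V, A) = -16 + 4*(A - A) = -16 + 4*0 = -16 + 0 = -16)
Z = 73/36 (Z = 1*2 + 1/36 = 2 + 1/36 = 73/36 ≈ 2.0278)
(-69 + Z)*x(-2, 9) = (-69 + 73/36)*(-16) = -2411/36*(-16) = 9644/9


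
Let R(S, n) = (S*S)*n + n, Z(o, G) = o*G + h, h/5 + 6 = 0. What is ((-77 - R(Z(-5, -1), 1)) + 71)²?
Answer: 399424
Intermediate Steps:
h = -30 (h = -30 + 5*0 = -30 + 0 = -30)
Z(o, G) = -30 + G*o (Z(o, G) = o*G - 30 = G*o - 30 = -30 + G*o)
R(S, n) = n + n*S² (R(S, n) = S²*n + n = n*S² + n = n + n*S²)
((-77 - R(Z(-5, -1), 1)) + 71)² = ((-77 - (1 + (-30 - 1*(-5))²)) + 71)² = ((-77 - (1 + (-30 + 5)²)) + 71)² = ((-77 - (1 + (-25)²)) + 71)² = ((-77 - (1 + 625)) + 71)² = ((-77 - 626) + 71)² = (-703 + 71)² = (-632)² = 399424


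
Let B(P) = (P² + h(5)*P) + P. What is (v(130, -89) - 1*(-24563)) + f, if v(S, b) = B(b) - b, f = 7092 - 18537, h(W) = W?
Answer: 20594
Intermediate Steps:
B(P) = P² + 6*P (B(P) = (P² + 5*P) + P = P² + 6*P)
f = -11445
v(S, b) = -b + b*(6 + b) (v(S, b) = b*(6 + b) - b = -b + b*(6 + b))
(v(130, -89) - 1*(-24563)) + f = (-89*(5 - 89) - 1*(-24563)) - 11445 = (-89*(-84) + 24563) - 11445 = (7476 + 24563) - 11445 = 32039 - 11445 = 20594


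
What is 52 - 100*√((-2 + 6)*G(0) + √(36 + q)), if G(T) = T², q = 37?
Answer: 52 - 100*73^(¼) ≈ -240.30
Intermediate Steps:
52 - 100*√((-2 + 6)*G(0) + √(36 + q)) = 52 - 100*√((-2 + 6)*0² + √(36 + 37)) = 52 - 100*√(4*0 + √73) = 52 - 100*√(0 + √73) = 52 - 100*73^(¼)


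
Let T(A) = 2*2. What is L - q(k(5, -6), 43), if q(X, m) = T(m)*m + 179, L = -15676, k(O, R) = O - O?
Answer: -16027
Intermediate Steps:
k(O, R) = 0
T(A) = 4
q(X, m) = 179 + 4*m (q(X, m) = 4*m + 179 = 179 + 4*m)
L - q(k(5, -6), 43) = -15676 - (179 + 4*43) = -15676 - (179 + 172) = -15676 - 1*351 = -15676 - 351 = -16027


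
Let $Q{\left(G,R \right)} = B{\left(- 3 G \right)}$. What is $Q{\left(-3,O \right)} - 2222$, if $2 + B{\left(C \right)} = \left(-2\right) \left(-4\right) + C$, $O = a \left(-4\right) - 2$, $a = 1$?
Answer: $-2207$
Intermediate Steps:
$O = -6$ ($O = 1 \left(-4\right) - 2 = -4 - 2 = -6$)
$B{\left(C \right)} = 6 + C$ ($B{\left(C \right)} = -2 + \left(\left(-2\right) \left(-4\right) + C\right) = -2 + \left(8 + C\right) = 6 + C$)
$Q{\left(G,R \right)} = 6 - 3 G$
$Q{\left(-3,O \right)} - 2222 = \left(6 - -9\right) - 2222 = \left(6 + 9\right) - 2222 = 15 - 2222 = -2207$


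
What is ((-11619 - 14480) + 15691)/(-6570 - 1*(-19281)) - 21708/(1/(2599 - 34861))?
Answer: 8902066167248/12711 ≈ 7.0034e+8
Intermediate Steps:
((-11619 - 14480) + 15691)/(-6570 - 1*(-19281)) - 21708/(1/(2599 - 34861)) = (-26099 + 15691)/(-6570 + 19281) - 21708/(1/(-32262)) = -10408/12711 - 21708/(-1/32262) = -10408*1/12711 - 21708*(-32262) = -10408/12711 + 700343496 = 8902066167248/12711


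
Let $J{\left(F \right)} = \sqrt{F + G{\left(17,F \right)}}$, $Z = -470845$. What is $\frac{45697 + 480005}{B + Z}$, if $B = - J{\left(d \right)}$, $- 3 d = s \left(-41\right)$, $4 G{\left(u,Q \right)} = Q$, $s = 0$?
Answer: $- \frac{525702}{470845} \approx -1.1165$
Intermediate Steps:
$G{\left(u,Q \right)} = \frac{Q}{4}$
$d = 0$ ($d = - \frac{0 \left(-41\right)}{3} = \left(- \frac{1}{3}\right) 0 = 0$)
$J{\left(F \right)} = \frac{\sqrt{5} \sqrt{F}}{2}$ ($J{\left(F \right)} = \sqrt{F + \frac{F}{4}} = \sqrt{\frac{5 F}{4}} = \frac{\sqrt{5} \sqrt{F}}{2}$)
$B = 0$ ($B = - \frac{\sqrt{5} \sqrt{0}}{2} = - \frac{\sqrt{5} \cdot 0}{2} = \left(-1\right) 0 = 0$)
$\frac{45697 + 480005}{B + Z} = \frac{45697 + 480005}{0 - 470845} = \frac{525702}{-470845} = 525702 \left(- \frac{1}{470845}\right) = - \frac{525702}{470845}$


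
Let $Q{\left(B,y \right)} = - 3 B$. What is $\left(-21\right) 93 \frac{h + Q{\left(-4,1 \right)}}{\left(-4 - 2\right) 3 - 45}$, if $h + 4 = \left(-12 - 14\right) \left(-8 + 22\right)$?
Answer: $-11036$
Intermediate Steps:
$h = -368$ ($h = -4 + \left(-12 - 14\right) \left(-8 + 22\right) = -4 - 364 = -368$)
$\left(-21\right) 93 \frac{h + Q{\left(-4,1 \right)}}{\left(-4 - 2\right) 3 - 45} = \left(-21\right) 93 \frac{-368 - -12}{\left(-4 - 2\right) 3 - 45} = - 1953 \frac{-368 + 12}{\left(-6\right) 3 - 45} = - 1953 \left(- \frac{356}{-18 - 45}\right) = - 1953 \left(- \frac{356}{-63}\right) = - 1953 \left(\left(-356\right) \left(- \frac{1}{63}\right)\right) = \left(-1953\right) \frac{356}{63} = -11036$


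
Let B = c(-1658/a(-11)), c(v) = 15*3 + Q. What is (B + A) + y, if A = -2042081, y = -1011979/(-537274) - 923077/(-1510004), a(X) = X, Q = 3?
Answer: -828335266965381077/405642944548 ≈ -2.0420e+6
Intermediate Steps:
y = 1012018805007/405642944548 (y = -1011979*(-1/537274) - 923077*(-1/1510004) = 1011979/537274 + 923077/1510004 = 1012018805007/405642944548 ≈ 2.4949)
c(v) = 48 (c(v) = 15*3 + 3 = 45 + 3 = 48)
B = 48
(B + A) + y = (48 - 2042081) + 1012018805007/405642944548 = -2042033 + 1012018805007/405642944548 = -828335266965381077/405642944548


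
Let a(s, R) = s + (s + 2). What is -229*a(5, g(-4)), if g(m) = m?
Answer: -2748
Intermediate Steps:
a(s, R) = 2 + 2*s (a(s, R) = s + (2 + s) = 2 + 2*s)
-229*a(5, g(-4)) = -229*(2 + 2*5) = -229*(2 + 10) = -229*12 = -2748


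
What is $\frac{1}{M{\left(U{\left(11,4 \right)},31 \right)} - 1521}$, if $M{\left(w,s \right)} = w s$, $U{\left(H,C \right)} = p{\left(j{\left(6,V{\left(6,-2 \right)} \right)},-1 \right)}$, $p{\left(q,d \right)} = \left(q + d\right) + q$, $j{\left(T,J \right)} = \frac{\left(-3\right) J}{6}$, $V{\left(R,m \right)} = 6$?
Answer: $- \frac{1}{1738} \approx -0.00057537$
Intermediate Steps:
$j{\left(T,J \right)} = - \frac{J}{2}$ ($j{\left(T,J \right)} = - 3 J \frac{1}{6} = - \frac{J}{2}$)
$p{\left(q,d \right)} = d + 2 q$ ($p{\left(q,d \right)} = \left(d + q\right) + q = d + 2 q$)
$U{\left(H,C \right)} = -7$ ($U{\left(H,C \right)} = -1 + 2 \left(\left(- \frac{1}{2}\right) 6\right) = -1 + 2 \left(-3\right) = -1 - 6 = -7$)
$M{\left(w,s \right)} = s w$
$\frac{1}{M{\left(U{\left(11,4 \right)},31 \right)} - 1521} = \frac{1}{31 \left(-7\right) - 1521} = \frac{1}{-217 - 1521} = \frac{1}{-1738} = - \frac{1}{1738}$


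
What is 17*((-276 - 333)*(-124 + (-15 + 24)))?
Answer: 1190595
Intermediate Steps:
17*((-276 - 333)*(-124 + (-15 + 24))) = 17*(-609*(-124 + 9)) = 17*(-609*(-115)) = 17*70035 = 1190595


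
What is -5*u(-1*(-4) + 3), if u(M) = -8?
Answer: 40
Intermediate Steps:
-5*u(-1*(-4) + 3) = -5*(-8) = 40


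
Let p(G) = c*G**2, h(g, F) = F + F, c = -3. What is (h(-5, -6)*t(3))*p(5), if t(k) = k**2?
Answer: 8100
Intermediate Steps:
h(g, F) = 2*F
p(G) = -3*G**2
(h(-5, -6)*t(3))*p(5) = ((2*(-6))*3**2)*(-3*5**2) = (-12*9)*(-3*25) = -108*(-75) = 8100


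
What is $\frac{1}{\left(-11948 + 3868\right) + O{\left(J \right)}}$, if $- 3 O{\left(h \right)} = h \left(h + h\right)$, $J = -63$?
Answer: $- \frac{1}{10726} \approx -9.3231 \cdot 10^{-5}$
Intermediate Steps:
$O{\left(h \right)} = - \frac{2 h^{2}}{3}$ ($O{\left(h \right)} = - \frac{h \left(h + h\right)}{3} = - \frac{h 2 h}{3} = - \frac{2 h^{2}}{3}$)
$\frac{1}{\left(-11948 + 3868\right) + O{\left(J \right)}} = \frac{1}{\left(-11948 + 3868\right) - \frac{2 \left(-63\right)^{2}}{3}} = \frac{1}{-8080 - 2646} = \frac{1}{-10726} = - \frac{1}{10726}$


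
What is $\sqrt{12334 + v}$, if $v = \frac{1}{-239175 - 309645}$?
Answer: $\frac{\sqrt{103195628925355}}{91470} \approx 111.06$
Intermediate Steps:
$v = - \frac{1}{548820}$ ($v = \frac{1}{-548820} = - \frac{1}{548820} \approx -1.8221 \cdot 10^{-6}$)
$\sqrt{12334 + v} = \sqrt{12334 - \frac{1}{548820}} = \sqrt{\frac{6769145879}{548820}} = \frac{\sqrt{103195628925355}}{91470}$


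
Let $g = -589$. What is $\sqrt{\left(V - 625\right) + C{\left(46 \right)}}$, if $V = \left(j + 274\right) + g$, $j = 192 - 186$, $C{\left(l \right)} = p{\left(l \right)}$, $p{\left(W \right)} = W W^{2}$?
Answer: $\sqrt{96402} \approx 310.49$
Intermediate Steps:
$p{\left(W \right)} = W^{3}$
$C{\left(l \right)} = l^{3}$
$j = 6$
$V = -309$ ($V = \left(6 + 274\right) - 589 = 280 - 589 = -309$)
$\sqrt{\left(V - 625\right) + C{\left(46 \right)}} = \sqrt{\left(-309 - 625\right) + 46^{3}} = \sqrt{\left(-309 - 625\right) + 97336} = \sqrt{-934 + 97336} = \sqrt{96402}$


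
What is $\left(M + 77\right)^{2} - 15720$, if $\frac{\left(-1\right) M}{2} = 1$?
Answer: $-10095$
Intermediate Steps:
$M = -2$ ($M = \left(-2\right) 1 = -2$)
$\left(M + 77\right)^{2} - 15720 = \left(-2 + 77\right)^{2} - 15720 = 75^{2} - 15720 = 5625 - 15720 = -10095$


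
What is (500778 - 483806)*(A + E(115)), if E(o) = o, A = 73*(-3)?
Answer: -1765088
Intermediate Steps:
A = -219
(500778 - 483806)*(A + E(115)) = (500778 - 483806)*(-219 + 115) = 16972*(-104) = -1765088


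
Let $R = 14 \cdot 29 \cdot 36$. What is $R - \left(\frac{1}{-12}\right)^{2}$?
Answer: $\frac{2104703}{144} \approx 14616.0$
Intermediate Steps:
$R = 14616$ ($R = 406 \cdot 36 = 14616$)
$R - \left(\frac{1}{-12}\right)^{2} = 14616 - \left(\frac{1}{-12}\right)^{2} = 14616 - \left(- \frac{1}{12}\right)^{2} = 14616 - \frac{1}{144} = \frac{2104703}{144}$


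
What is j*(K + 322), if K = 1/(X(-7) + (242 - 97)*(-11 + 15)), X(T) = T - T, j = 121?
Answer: 22598081/580 ≈ 38962.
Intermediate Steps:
X(T) = 0
K = 1/580 (K = 1/(0 + (242 - 97)*(-11 + 15)) = 1/(0 + 145*4) = 1/(0 + 580) = 1/580 ≈ 0.0017241)
j*(K + 322) = 121*(1/580 + 322) = 121*(186761/580) = 22598081/580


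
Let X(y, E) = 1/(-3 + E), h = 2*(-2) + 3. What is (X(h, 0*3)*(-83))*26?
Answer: 2158/3 ≈ 719.33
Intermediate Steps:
h = -1 (h = -4 + 3 = -1)
(X(h, 0*3)*(-83))*26 = (-83/(-3 + 0*3))*26 = (-83/(-3 + 0))*26 = (-83/(-3))*26 = -1/3*(-83)*26 = (83/3)*26 = 2158/3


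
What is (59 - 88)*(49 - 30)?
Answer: -551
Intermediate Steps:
(59 - 88)*(49 - 30) = -29*19 = -551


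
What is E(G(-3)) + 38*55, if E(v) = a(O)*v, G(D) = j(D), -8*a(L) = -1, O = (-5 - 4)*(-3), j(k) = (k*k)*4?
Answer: 4189/2 ≈ 2094.5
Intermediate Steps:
j(k) = 4*k**2 (j(k) = k**2*4 = 4*k**2)
O = 27 (O = -9*(-3) = 27)
a(L) = 1/8 (a(L) = -1/8*(-1) = 1/8)
G(D) = 4*D**2
E(v) = v/8
E(G(-3)) + 38*55 = (4*(-3)**2)/8 + 38*55 = (4*9)/8 + 2090 = (1/8)*36 + 2090 = 9/2 + 2090 = 4189/2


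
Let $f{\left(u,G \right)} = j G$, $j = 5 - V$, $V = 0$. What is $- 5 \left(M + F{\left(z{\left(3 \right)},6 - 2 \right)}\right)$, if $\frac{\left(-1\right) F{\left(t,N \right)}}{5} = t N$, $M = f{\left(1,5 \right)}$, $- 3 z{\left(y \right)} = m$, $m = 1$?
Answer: $- \frac{475}{3} \approx -158.33$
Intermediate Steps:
$j = 5$ ($j = 5 - 0 = 5 + 0 = 5$)
$z{\left(y \right)} = - \frac{1}{3}$ ($z{\left(y \right)} = \left(- \frac{1}{3}\right) 1 = - \frac{1}{3}$)
$f{\left(u,G \right)} = 5 G$
$M = 25$ ($M = 5 \cdot 5 = 25$)
$F{\left(t,N \right)} = - 5 N t$ ($F{\left(t,N \right)} = - 5 t N = - 5 N t$)
$- 5 \left(M + F{\left(z{\left(3 \right)},6 - 2 \right)}\right) = - 5 \left(25 - 5 \left(6 - 2\right) \left(- \frac{1}{3}\right)\right) = - 5 \left(25 - 20 \left(- \frac{1}{3}\right)\right) = - 5 \left(25 + \frac{20}{3}\right) = \left(-5\right) \frac{95}{3} = - \frac{475}{3}$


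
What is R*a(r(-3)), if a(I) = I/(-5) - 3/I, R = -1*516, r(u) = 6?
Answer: 4386/5 ≈ 877.20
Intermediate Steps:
R = -516
a(I) = -3/I - I/5 (a(I) = I*(-⅕) - 3/I = -I/5 - 3/I = -3/I - I/5)
R*a(r(-3)) = -516*(-3/6 - ⅕*6) = -516*(-3*⅙ - 6/5) = -516*(-½ - 6/5) = -516*(-17/10) = 4386/5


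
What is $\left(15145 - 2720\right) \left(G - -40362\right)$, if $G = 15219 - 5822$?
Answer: $618255575$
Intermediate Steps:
$G = 9397$ ($G = 15219 - 5822 = 9397$)
$\left(15145 - 2720\right) \left(G - -40362\right) = \left(15145 - 2720\right) \left(9397 - -40362\right) = 12425 \left(9397 + 40362\right) = 12425 \cdot 49759 = 618255575$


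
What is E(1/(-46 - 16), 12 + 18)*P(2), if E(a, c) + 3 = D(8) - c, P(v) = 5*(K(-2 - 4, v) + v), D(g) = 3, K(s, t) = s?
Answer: 600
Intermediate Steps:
P(v) = -30 + 5*v (P(v) = 5*((-2 - 4) + v) = 5*(-6 + v) = -30 + 5*v)
E(a, c) = -c (E(a, c) = -3 + (3 - c) = -c)
E(1/(-46 - 16), 12 + 18)*P(2) = (-(12 + 18))*(-30 + 5*2) = (-1*30)*(-30 + 10) = -30*(-20) = 600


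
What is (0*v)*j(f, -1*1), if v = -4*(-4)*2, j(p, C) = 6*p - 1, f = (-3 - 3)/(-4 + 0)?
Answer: 0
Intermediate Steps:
f = 3/2 (f = -6/(-4) = -6*(-1/4) = 3/2 ≈ 1.5000)
j(p, C) = -1 + 6*p
v = 32 (v = 16*2 = 32)
(0*v)*j(f, -1*1) = (0*32)*(-1 + 6*(3/2)) = 0*(-1 + 9) = 0*8 = 0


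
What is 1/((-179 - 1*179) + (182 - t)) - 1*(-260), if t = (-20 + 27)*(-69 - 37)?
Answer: 147161/566 ≈ 260.00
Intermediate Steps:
t = -742 (t = 7*(-106) = -742)
1/((-179 - 1*179) + (182 - t)) - 1*(-260) = 1/((-179 - 1*179) + (182 - 1*(-742))) - 1*(-260) = 1/((-179 - 179) + (182 + 742)) + 260 = 1/(-358 + 924) + 260 = 1/566 + 260 = 147161/566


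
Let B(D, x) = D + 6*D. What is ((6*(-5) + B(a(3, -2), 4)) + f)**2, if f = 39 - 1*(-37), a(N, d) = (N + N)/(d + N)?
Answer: 7744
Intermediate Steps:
a(N, d) = 2*N/(N + d) (a(N, d) = (2*N)/(N + d) = 2*N/(N + d))
B(D, x) = 7*D
f = 76 (f = 39 + 37 = 76)
((6*(-5) + B(a(3, -2), 4)) + f)**2 = ((6*(-5) + 7*(2*3/(3 - 2))) + 76)**2 = ((-30 + 7*(2*3/1)) + 76)**2 = ((-30 + 7*(2*3*1)) + 76)**2 = ((-30 + 7*6) + 76)**2 = ((-30 + 42) + 76)**2 = (12 + 76)**2 = 88**2 = 7744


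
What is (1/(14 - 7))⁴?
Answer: 1/2401 ≈ 0.00041649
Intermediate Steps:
(1/(14 - 7))⁴ = (1/7)⁴ = (⅐)⁴ = 1/2401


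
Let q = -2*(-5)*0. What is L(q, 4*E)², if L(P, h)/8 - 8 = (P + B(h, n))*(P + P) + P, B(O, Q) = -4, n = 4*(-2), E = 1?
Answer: 4096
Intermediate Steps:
n = -8
q = 0 (q = 10*0 = 0)
L(P, h) = 64 + 8*P + 16*P*(-4 + P) (L(P, h) = 64 + 8*((P - 4)*(P + P) + P) = 64 + 8*((-4 + P)*(2*P) + P) = 64 + 8*(2*P*(-4 + P) + P) = 64 + 8*(P + 2*P*(-4 + P)) = 64 + (8*P + 16*P*(-4 + P)) = 64 + 8*P + 16*P*(-4 + P))
L(q, 4*E)² = (64 - 56*0 + 16*0²)² = (64 + 0 + 16*0)² = (64 + 0 + 0)² = 64² = 4096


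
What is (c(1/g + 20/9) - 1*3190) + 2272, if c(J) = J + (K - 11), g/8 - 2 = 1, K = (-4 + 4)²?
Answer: -66725/72 ≈ -926.74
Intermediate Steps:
K = 0 (K = 0² = 0)
g = 24 (g = 16 + 8*1 = 16 + 8 = 24)
c(J) = -11 + J (c(J) = J + (0 - 11) = J - 11 = -11 + J)
(c(1/g + 20/9) - 1*3190) + 2272 = ((-11 + (1/24 + 20/9)) - 1*3190) + 2272 = ((-11 + (1*(1/24) + 20*(⅑))) - 3190) + 2272 = ((-11 + (1/24 + 20/9)) - 3190) + 2272 = ((-11 + 163/72) - 3190) + 2272 = (-629/72 - 3190) + 2272 = -230309/72 + 2272 = -66725/72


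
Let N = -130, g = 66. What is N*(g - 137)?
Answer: 9230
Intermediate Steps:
N*(g - 137) = -130*(66 - 137) = -130*(-71) = 9230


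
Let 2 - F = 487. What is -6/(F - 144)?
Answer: 6/629 ≈ 0.0095389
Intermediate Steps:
F = -485 (F = 2 - 1*487 = 2 - 487 = -485)
-6/(F - 144) = -6/(-485 - 144) = -6/(-629) = -6*(-1/629) = 6/629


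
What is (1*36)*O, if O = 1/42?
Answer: 6/7 ≈ 0.85714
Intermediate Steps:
O = 1/42 ≈ 0.023810
(1*36)*O = (1*36)*(1/42) = 36*(1/42) = 6/7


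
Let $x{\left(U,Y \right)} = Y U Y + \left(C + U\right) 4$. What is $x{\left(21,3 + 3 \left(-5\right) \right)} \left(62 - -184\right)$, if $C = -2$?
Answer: $762600$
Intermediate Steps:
$x{\left(U,Y \right)} = -8 + 4 U + U Y^{2}$ ($x{\left(U,Y \right)} = Y U Y + \left(-2 + U\right) 4 = U Y Y + \left(-8 + 4 U\right) = U Y^{2} + \left(-8 + 4 U\right) = -8 + 4 U + U Y^{2}$)
$x{\left(21,3 + 3 \left(-5\right) \right)} \left(62 - -184\right) = \left(-8 + 4 \cdot 21 + 21 \left(3 + 3 \left(-5\right)\right)^{2}\right) \left(62 - -184\right) = \left(-8 + 84 + 21 \left(3 - 15\right)^{2}\right) \left(62 + 184\right) = \left(-8 + 84 + 21 \left(-12\right)^{2}\right) 246 = \left(-8 + 84 + 21 \cdot 144\right) 246 = \left(-8 + 84 + 3024\right) 246 = 3100 \cdot 246 = 762600$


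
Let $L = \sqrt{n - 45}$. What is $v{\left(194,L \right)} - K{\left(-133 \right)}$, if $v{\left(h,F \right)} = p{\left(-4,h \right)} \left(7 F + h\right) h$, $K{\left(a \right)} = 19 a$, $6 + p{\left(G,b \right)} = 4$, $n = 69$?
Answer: $-72745 - 5432 \sqrt{6} \approx -86051.0$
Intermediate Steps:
$p{\left(G,b \right)} = -2$ ($p{\left(G,b \right)} = -6 + 4 = -2$)
$L = 2 \sqrt{6}$ ($L = \sqrt{69 - 45} = \sqrt{24} = 2 \sqrt{6} \approx 4.899$)
$v{\left(h,F \right)} = h \left(- 14 F - 2 h\right)$ ($v{\left(h,F \right)} = - 2 \left(7 F + h\right) h = - 2 \left(h + 7 F\right) h = \left(- 14 F - 2 h\right) h = h \left(- 14 F - 2 h\right)$)
$v{\left(194,L \right)} - K{\left(-133 \right)} = \left(-2\right) 194 \left(194 + 7 \cdot 2 \sqrt{6}\right) - 19 \left(-133\right) = \left(-2\right) 194 \left(194 + 14 \sqrt{6}\right) - -2527 = \left(-75272 - 5432 \sqrt{6}\right) + 2527 = -72745 - 5432 \sqrt{6}$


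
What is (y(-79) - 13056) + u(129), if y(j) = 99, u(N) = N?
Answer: -12828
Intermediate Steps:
(y(-79) - 13056) + u(129) = (99 - 13056) + 129 = -12957 + 129 = -12828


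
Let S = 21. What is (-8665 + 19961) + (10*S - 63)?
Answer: 11443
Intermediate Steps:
(-8665 + 19961) + (10*S - 63) = (-8665 + 19961) + (10*21 - 63) = 11296 + (210 - 63) = 11296 + 147 = 11443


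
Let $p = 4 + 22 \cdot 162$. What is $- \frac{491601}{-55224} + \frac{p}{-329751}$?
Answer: $\frac{304913149}{34294104} \approx 8.8911$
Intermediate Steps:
$p = 3568$ ($p = 4 + 3564 = 3568$)
$- \frac{491601}{-55224} + \frac{p}{-329751} = - \frac{491601}{-55224} + \frac{3568}{-329751} = \left(-491601\right) \left(- \frac{1}{55224}\right) + 3568 \left(- \frac{1}{329751}\right) = \frac{163867}{18408} - \frac{3568}{329751} = \frac{304913149}{34294104}$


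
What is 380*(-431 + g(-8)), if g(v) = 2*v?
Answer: -169860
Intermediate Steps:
380*(-431 + g(-8)) = 380*(-431 + 2*(-8)) = 380*(-431 - 16) = 380*(-447) = -169860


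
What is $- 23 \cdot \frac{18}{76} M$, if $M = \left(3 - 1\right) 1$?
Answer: $- \frac{207}{19} \approx -10.895$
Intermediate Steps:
$M = 2$ ($M = \left(3 - 1\right) 1 = 2 \cdot 1 = 2$)
$- 23 \cdot \frac{18}{76} M = - 23 \cdot \frac{18}{76} \cdot 2 = - 23 \cdot 18 \cdot \frac{1}{76} \cdot 2 = \left(-23\right) \frac{9}{38} \cdot 2 = \left(- \frac{207}{38}\right) 2 = - \frac{207}{19}$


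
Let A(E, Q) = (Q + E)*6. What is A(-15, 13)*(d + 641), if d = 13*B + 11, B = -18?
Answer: -5016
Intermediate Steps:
d = -223 (d = 13*(-18) + 11 = -234 + 11 = -223)
A(E, Q) = 6*E + 6*Q (A(E, Q) = (E + Q)*6 = 6*E + 6*Q)
A(-15, 13)*(d + 641) = (6*(-15) + 6*13)*(-223 + 641) = (-90 + 78)*418 = -12*418 = -5016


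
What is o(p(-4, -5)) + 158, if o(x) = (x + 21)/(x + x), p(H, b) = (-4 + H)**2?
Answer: 20309/128 ≈ 158.66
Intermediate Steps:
o(x) = (21 + x)/(2*x) (o(x) = (21 + x)/((2*x)) = (21 + x)*(1/(2*x)) = (21 + x)/(2*x))
o(p(-4, -5)) + 158 = (21 + (-4 - 4)**2)/(2*((-4 - 4)**2)) + 158 = (21 + (-8)**2)/(2*((-8)**2)) + 158 = (1/2)*(21 + 64)/64 + 158 = (1/2)*(1/64)*85 + 158 = 85/128 + 158 = 20309/128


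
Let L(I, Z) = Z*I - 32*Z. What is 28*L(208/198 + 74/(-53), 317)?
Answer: -1506416968/5247 ≈ -2.8710e+5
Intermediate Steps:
L(I, Z) = -32*Z + I*Z (L(I, Z) = I*Z - 32*Z = -32*Z + I*Z)
28*L(208/198 + 74/(-53), 317) = 28*(317*(-32 + (208/198 + 74/(-53)))) = 28*(317*(-32 + (208*(1/198) + 74*(-1/53)))) = 28*(317*(-32 + (104/99 - 74/53))) = 28*(317*(-32 - 1814/5247)) = 28*(317*(-169718/5247)) = 28*(-53800606/5247) = -1506416968/5247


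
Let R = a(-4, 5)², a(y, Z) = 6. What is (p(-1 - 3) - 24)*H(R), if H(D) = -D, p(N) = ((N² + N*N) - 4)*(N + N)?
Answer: 8928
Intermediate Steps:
p(N) = 2*N*(-4 + 2*N²) (p(N) = ((N² + N²) - 4)*(2*N) = (2*N² - 4)*(2*N) = (-4 + 2*N²)*(2*N) = 2*N*(-4 + 2*N²))
R = 36 (R = 6² = 36)
(p(-1 - 3) - 24)*H(R) = (4*(-1 - 3)*(-2 + (-1 - 3)²) - 24)*(-1*36) = (4*(-4)*(-2 + (-4)²) - 24)*(-36) = (4*(-4)*(-2 + 16) - 24)*(-36) = (4*(-4)*14 - 24)*(-36) = (-224 - 24)*(-36) = -248*(-36) = 8928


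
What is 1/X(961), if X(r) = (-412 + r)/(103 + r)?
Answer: 1064/549 ≈ 1.9381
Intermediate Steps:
X(r) = (-412 + r)/(103 + r)
1/X(961) = 1/((-412 + 961)/(103 + 961)) = 1/(549/1064) = 1064/549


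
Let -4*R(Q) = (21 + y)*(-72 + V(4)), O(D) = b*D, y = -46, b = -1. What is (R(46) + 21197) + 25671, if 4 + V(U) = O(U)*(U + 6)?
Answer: 46143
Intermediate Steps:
O(D) = -D
V(U) = -4 - U*(6 + U) (V(U) = -4 + (-U)*(U + 6) = -4 + (-U)*(6 + U) = -4 - U*(6 + U))
R(Q) = -725 (R(Q) = -(21 - 46)*(-72 + (-4 - 1*4² - 6*4))/4 = -(-25)*(-72 + (-4 - 1*16 - 24))/4 = -(-25)*(-72 + (-4 - 16 - 24))/4 = -(-25)*(-72 - 44)/4 = -(-25)*(-116)/4 = -¼*2900 = -725)
(R(46) + 21197) + 25671 = (-725 + 21197) + 25671 = 20472 + 25671 = 46143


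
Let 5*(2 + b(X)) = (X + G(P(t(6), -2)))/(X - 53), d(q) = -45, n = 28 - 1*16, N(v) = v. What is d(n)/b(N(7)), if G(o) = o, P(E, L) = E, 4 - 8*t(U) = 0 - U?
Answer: 41400/1873 ≈ 22.104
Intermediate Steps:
t(U) = ½ + U/8 (t(U) = ½ - (0 - U)/8 = ½ - (-1)*U/8 = ½ + U/8)
n = 12 (n = 28 - 16 = 12)
b(X) = -2 + (5/4 + X)/(5*(-53 + X)) (b(X) = -2 + ((X + (½ + (⅛)*6))/(X - 53))/5 = -2 + ((X + (½ + ¾))/(-53 + X))/5 = -2 + ((X + 5/4)/(-53 + X))/5 = -2 + ((5/4 + X)/(-53 + X))/5 = -2 + (5/4 + X)/(5*(-53 + X)))
d(n)/b(N(7)) = -45*20*(-53 + 7)/(2125 - 36*7) = -45*(-920/(2125 - 252)) = -45/((1/20)*(-1/46)*1873) = -45/(-1873/920) = -45*(-920/1873) = 41400/1873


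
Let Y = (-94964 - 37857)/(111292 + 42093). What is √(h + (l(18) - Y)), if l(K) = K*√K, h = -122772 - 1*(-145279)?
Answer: √(529541621519160 + 1270455744150*√2)/153385 ≈ 150.28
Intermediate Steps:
h = 22507 (h = -122772 + 145279 = 22507)
Y = -132821/153385 ≈ -0.86593
l(K) = K^(3/2)
√(h + (l(18) - Y)) = √(22507 + (18^(3/2) - 1*(-132821/153385))) = √(22507 + (54*√2 + 132821/153385)) = √(22507 + (132821/153385 + 54*√2)) = √(3452369016/153385 + 54*√2)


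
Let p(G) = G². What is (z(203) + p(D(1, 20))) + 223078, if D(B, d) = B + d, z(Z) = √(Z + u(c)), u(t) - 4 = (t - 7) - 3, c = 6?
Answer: 223519 + √203 ≈ 2.2353e+5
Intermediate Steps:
u(t) = -6 + t (u(t) = 4 + ((t - 7) - 3) = 4 + ((-7 + t) - 3) = 4 + (-10 + t) = -6 + t)
z(Z) = √Z (z(Z) = √(Z + (-6 + 6)) = √(Z + 0) = √Z)
(z(203) + p(D(1, 20))) + 223078 = (√203 + (1 + 20)²) + 223078 = (√203 + 21²) + 223078 = (√203 + 441) + 223078 = (441 + √203) + 223078 = 223519 + √203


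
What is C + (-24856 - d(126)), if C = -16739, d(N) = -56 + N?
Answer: -41665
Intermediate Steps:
C + (-24856 - d(126)) = -16739 + (-24856 - (-56 + 126)) = -16739 + (-24856 - 1*70) = -16739 + (-24856 - 70) = -16739 - 24926 = -41665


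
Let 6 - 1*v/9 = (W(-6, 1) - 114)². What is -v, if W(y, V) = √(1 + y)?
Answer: 116865 - 2052*I*√5 ≈ 1.1687e+5 - 4588.4*I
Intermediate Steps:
v = 54 - 9*(-114 + I*√5)² (v = 54 - 9*(√(1 - 6) - 114)² = 54 - 9*(√(-5) - 114)² = 54 - 9*(I*√5 - 114)² = 54 - 9*(-114 + I*√5)² ≈ -1.1687e+5 + 4588.4*I)
-v = -(-116865 + 2052*I*√5) = 116865 - 2052*I*√5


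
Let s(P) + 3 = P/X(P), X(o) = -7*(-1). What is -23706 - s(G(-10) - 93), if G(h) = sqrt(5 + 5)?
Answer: -165828/7 - sqrt(10)/7 ≈ -23690.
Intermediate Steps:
G(h) = sqrt(10)
X(o) = 7
s(P) = -3 + P/7
-23706 - s(G(-10) - 93) = -23706 - (-3 + (sqrt(10) - 93)/7) = -23706 - (-3 + (-93 + sqrt(10))/7) = -23706 - (-3 + (-93/7 + sqrt(10)/7)) = -23706 - (-114/7 + sqrt(10)/7) = -23706 + (114/7 - sqrt(10)/7) = -165828/7 - sqrt(10)/7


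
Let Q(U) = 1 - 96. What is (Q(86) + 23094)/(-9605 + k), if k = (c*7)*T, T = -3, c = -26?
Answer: -22999/9059 ≈ -2.5388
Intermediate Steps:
Q(U) = -95
k = 546 (k = -26*7*(-3) = -182*(-3) = 546)
(Q(86) + 23094)/(-9605 + k) = (-95 + 23094)/(-9605 + 546) = 22999/(-9059) = 22999*(-1/9059) = -22999/9059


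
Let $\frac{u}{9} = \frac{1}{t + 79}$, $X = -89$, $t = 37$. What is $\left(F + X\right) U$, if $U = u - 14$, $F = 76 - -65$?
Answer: $- \frac{20995}{29} \approx -723.97$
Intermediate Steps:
$u = \frac{9}{116}$ ($u = \frac{9}{37 + 79} = \frac{9}{116} \approx 0.077586$)
$F = 141$ ($F = 76 + 65 = 141$)
$U = - \frac{1615}{116}$ ($U = \frac{9}{116} - 14 = - \frac{1615}{116} \approx -13.922$)
$\left(F + X\right) U = \left(141 - 89\right) \left(- \frac{1615}{116}\right) = 52 \left(- \frac{1615}{116}\right) = - \frac{20995}{29}$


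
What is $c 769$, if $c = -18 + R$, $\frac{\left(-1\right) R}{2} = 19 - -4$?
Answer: $-49216$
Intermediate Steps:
$R = -46$ ($R = - 2 \left(19 - -4\right) = - 2 \left(19 + 4\right) = \left(-2\right) 23 = -46$)
$c = -64$ ($c = -18 - 46 = -64$)
$c 769 = \left(-64\right) 769 = -49216$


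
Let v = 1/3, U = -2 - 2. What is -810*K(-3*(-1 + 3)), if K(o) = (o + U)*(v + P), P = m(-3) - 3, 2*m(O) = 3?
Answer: -9450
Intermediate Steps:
U = -4
v = 1/3 ≈ 0.33333
m(O) = 3/2 (m(O) = (1/2)*3 = 3/2)
P = -3/2 (P = 3/2 - 3 = -3/2 ≈ -1.5000)
K(o) = 14/3 - 7*o/6 (K(o) = (o - 4)*(1/3 - 3/2) = (-4 + o)*(-7/6) = 14/3 - 7*o/6)
-810*K(-3*(-1 + 3)) = -810*(14/3 - (-7)*(-1 + 3)/2) = -810*(14/3 - (-7)*2/2) = -810*(14/3 - 7/6*(-6)) = -810*(14/3 + 7) = -810*35/3 = -9450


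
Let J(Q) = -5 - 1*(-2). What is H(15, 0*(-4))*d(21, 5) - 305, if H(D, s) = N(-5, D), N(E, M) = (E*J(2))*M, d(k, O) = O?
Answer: 820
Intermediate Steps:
J(Q) = -3 (J(Q) = -5 + 2 = -3)
N(E, M) = -3*E*M (N(E, M) = (E*(-3))*M = (-3*E)*M = -3*E*M)
H(D, s) = 15*D (H(D, s) = -3*(-5)*D = 15*D)
H(15, 0*(-4))*d(21, 5) - 305 = (15*15)*5 - 305 = 225*5 - 305 = 1125 - 305 = 820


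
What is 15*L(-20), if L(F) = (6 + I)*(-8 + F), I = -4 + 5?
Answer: -2940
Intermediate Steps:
I = 1
L(F) = -56 + 7*F (L(F) = (6 + 1)*(-8 + F) = 7*(-8 + F) = -56 + 7*F)
15*L(-20) = 15*(-56 + 7*(-20)) = 15*(-56 - 140) = 15*(-196) = -2940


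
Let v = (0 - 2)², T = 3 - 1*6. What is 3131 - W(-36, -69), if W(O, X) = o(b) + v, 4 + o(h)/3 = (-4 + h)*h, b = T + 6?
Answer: 3148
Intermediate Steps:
T = -3 (T = 3 - 6 = -3)
b = 3 (b = -3 + 6 = 3)
o(h) = -12 + 3*h*(-4 + h) (o(h) = -12 + 3*((-4 + h)*h) = -12 + 3*(h*(-4 + h)) = -12 + 3*h*(-4 + h))
v = 4 (v = (-2)² = 4)
W(O, X) = -17 (W(O, X) = (-12 - 12*3 + 3*3²) + 4 = (-12 - 36 + 3*9) + 4 = (-12 - 36 + 27) + 4 = -21 + 4 = -17)
3131 - W(-36, -69) = 3131 - 1*(-17) = 3131 + 17 = 3148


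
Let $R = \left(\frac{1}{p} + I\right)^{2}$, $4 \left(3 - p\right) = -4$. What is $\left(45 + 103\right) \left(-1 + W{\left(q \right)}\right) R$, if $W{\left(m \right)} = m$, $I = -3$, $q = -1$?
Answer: $- \frac{4477}{2} \approx -2238.5$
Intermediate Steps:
$p = 4$ ($p = 3 - -1 = 3 + 1 = 4$)
$R = \frac{121}{16}$ ($R = \left(\frac{1}{4} - 3\right)^{2} = \left(- \frac{11}{4}\right)^{2} = \frac{121}{16} \approx 7.5625$)
$\left(45 + 103\right) \left(-1 + W{\left(q \right)}\right) R = \left(45 + 103\right) \left(-1 - 1\right) \frac{121}{16} = 148 \left(\left(-2\right) \frac{121}{16}\right) = 148 \left(- \frac{121}{8}\right) = - \frac{4477}{2}$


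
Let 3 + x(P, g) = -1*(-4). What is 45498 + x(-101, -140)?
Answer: 45499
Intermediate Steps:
x(P, g) = 1 (x(P, g) = -3 - 1*(-4) = -3 + 4 = 1)
45498 + x(-101, -140) = 45498 + 1 = 45499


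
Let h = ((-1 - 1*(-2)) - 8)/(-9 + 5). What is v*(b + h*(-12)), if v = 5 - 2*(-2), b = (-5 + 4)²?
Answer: -180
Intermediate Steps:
b = 1 (b = (-1)² = 1)
h = 7/4 (h = ((-1 + 2) - 8)/(-4) = (1 - 8)*(-¼) = -7*(-¼) = 7/4 ≈ 1.7500)
v = 9 (v = 5 + 4 = 9)
v*(b + h*(-12)) = 9*(1 + (7/4)*(-12)) = 9*(1 - 21) = 9*(-20) = -180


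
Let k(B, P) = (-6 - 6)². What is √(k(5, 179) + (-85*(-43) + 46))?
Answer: √3845 ≈ 62.008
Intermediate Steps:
k(B, P) = 144 (k(B, P) = (-12)² = 144)
√(k(5, 179) + (-85*(-43) + 46)) = √(144 + (-85*(-43) + 46)) = √(144 + (3655 + 46)) = √(144 + 3701) = √3845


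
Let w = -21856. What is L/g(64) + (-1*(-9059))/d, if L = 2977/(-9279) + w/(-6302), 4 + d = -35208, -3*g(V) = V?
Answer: -2222685905747/5490842657856 ≈ -0.40480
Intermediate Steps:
g(V) = -V/3
d = -35212 (d = -4 - 35208 = -35212)
L = 92020385/29238129 (L = 2977/(-9279) - 21856/(-6302) = 2977*(-1/9279) - 21856*(-1/6302) = -2977/9279 + 10928/3151 = 92020385/29238129 ≈ 3.1473)
L/g(64) + (-1*(-9059))/d = 92020385/(29238129*((-1/3*64))) - 1*(-9059)/(-35212) = 92020385/(29238129*(-64/3)) + 9059*(-1/35212) = (92020385/29238129)*(-3/64) - 9059/35212 = -92020385/623746752 - 9059/35212 = -2222685905747/5490842657856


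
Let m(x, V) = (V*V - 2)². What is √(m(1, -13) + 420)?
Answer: √28309 ≈ 168.25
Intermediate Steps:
m(x, V) = (-2 + V²)² (m(x, V) = (V² - 2)² = (-2 + V²)²)
√(m(1, -13) + 420) = √((-2 + (-13)²)² + 420) = √((-2 + 169)² + 420) = √(167² + 420) = √(27889 + 420) = √28309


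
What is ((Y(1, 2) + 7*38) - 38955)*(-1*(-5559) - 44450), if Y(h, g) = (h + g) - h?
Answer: 1504576117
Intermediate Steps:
Y(h, g) = g (Y(h, g) = (g + h) - h = g)
((Y(1, 2) + 7*38) - 38955)*(-1*(-5559) - 44450) = ((2 + 7*38) - 38955)*(-1*(-5559) - 44450) = ((2 + 266) - 38955)*(5559 - 44450) = (268 - 38955)*(-38891) = -38687*(-38891) = 1504576117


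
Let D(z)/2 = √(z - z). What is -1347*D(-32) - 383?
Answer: -383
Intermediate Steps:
D(z) = 0 (D(z) = 2*√(z - z) = 2*√0 = 2*0 = 0)
-1347*D(-32) - 383 = -1347*0 - 383 = 0 - 383 = -383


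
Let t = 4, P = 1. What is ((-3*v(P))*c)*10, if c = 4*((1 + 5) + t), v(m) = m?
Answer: -1200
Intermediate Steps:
c = 40 (c = 4*((1 + 5) + 4) = 4*(6 + 4) = 4*10 = 40)
((-3*v(P))*c)*10 = (-3*1*40)*10 = -3*40*10 = -120*10 = -1200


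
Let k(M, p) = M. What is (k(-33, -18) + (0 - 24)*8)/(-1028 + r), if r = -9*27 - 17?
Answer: 225/1288 ≈ 0.17469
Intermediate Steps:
r = -260 (r = -243 - 17 = -260)
(k(-33, -18) + (0 - 24)*8)/(-1028 + r) = (-33 + (0 - 24)*8)/(-1028 - 260) = (-33 - 24*8)/(-1288) = (-33 - 192)*(-1/1288) = -225*(-1/1288) = 225/1288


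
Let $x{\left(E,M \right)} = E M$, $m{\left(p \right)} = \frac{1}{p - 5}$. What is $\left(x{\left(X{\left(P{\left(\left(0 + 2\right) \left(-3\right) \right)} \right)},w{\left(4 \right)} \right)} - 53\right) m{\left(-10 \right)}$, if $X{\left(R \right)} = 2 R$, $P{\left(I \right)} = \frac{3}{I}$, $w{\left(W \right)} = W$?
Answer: $\frac{19}{5} \approx 3.8$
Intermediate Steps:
$m{\left(p \right)} = \frac{1}{-5 + p}$
$\left(x{\left(X{\left(P{\left(\left(0 + 2\right) \left(-3\right) \right)} \right)},w{\left(4 \right)} \right)} - 53\right) m{\left(-10 \right)} = \frac{2 \frac{3}{\left(0 + 2\right) \left(-3\right)} 4 - 53}{-5 - 10} = \frac{2 \frac{3}{2 \left(-3\right)} 4 - 53}{-15} = \left(2 \frac{3}{-6} \cdot 4 - 53\right) \left(- \frac{1}{15}\right) = \left(2 \cdot 3 \left(- \frac{1}{6}\right) 4 - 53\right) \left(- \frac{1}{15}\right) = \left(2 \left(- \frac{1}{2}\right) 4 - 53\right) \left(- \frac{1}{15}\right) = \left(\left(-1\right) 4 - 53\right) \left(- \frac{1}{15}\right) = \left(-4 - 53\right) \left(- \frac{1}{15}\right) = \left(-57\right) \left(- \frac{1}{15}\right) = \frac{19}{5}$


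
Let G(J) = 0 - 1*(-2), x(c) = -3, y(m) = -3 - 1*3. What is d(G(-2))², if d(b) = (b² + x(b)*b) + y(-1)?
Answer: 64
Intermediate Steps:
y(m) = -6 (y(m) = -3 - 3 = -6)
G(J) = 2 (G(J) = 0 + 2 = 2)
d(b) = -6 + b² - 3*b (d(b) = (b² - 3*b) - 6 = -6 + b² - 3*b)
d(G(-2))² = (-6 + 2² - 3*2)² = (-6 + 4 - 6)² = (-8)² = 64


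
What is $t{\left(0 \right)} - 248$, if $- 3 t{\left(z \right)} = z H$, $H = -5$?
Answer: $-248$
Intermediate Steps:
$t{\left(z \right)} = \frac{5 z}{3}$ ($t{\left(z \right)} = - \frac{z \left(-5\right)}{3} = - \frac{\left(-5\right) z}{3} = \frac{5 z}{3}$)
$t{\left(0 \right)} - 248 = \frac{5}{3} \cdot 0 - 248 = 0 - 248 = -248$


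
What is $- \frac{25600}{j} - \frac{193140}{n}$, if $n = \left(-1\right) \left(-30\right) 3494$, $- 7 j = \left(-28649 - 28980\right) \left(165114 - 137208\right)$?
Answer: $- \frac{2588546180903}{1404758222439} \approx -1.8427$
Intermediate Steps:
$j = \frac{1608194874}{7}$ ($j = - \frac{\left(-28649 - 28980\right) \left(165114 - 137208\right)}{7} = - \frac{\left(-57629\right) 27906}{7} = \left(- \frac{1}{7}\right) \left(-1608194874\right) = \frac{1608194874}{7} \approx 2.2974 \cdot 10^{8}$)
$n = 104820$ ($n = 30 \cdot 3494 = 104820$)
$- \frac{25600}{j} - \frac{193140}{n} = - \frac{25600}{\frac{1608194874}{7}} - \frac{193140}{104820} = \left(-25600\right) \frac{7}{1608194874} - \frac{3219}{1747} = - \frac{89600}{804097437} - \frac{3219}{1747} = - \frac{2588546180903}{1404758222439}$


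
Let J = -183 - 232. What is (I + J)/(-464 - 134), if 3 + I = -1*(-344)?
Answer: 37/299 ≈ 0.12375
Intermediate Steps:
I = 341 (I = -3 - 1*(-344) = -3 + 344 = 341)
J = -415
(I + J)/(-464 - 134) = (341 - 415)/(-464 - 134) = -74/(-598) = -74*(-1/598) = 37/299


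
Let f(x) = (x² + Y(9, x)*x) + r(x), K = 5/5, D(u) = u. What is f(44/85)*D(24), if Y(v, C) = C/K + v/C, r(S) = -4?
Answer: 959928/7225 ≈ 132.86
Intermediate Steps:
K = 1 (K = 5*(⅕) = 1)
Y(v, C) = C + v/C (Y(v, C) = C/1 + v/C = C*1 + v/C = C + v/C)
f(x) = -4 + x² + x*(x + 9/x) (f(x) = (x² + (x + 9/x)*x) - 4 = (x² + x*(x + 9/x)) - 4 = -4 + x² + x*(x + 9/x))
f(44/85)*D(24) = (5 + 2*(44/85)²)*24 = (5 + 2*(1936/7225))*24 = (5 + 3872/7225)*24 = (39997/7225)*24 = 959928/7225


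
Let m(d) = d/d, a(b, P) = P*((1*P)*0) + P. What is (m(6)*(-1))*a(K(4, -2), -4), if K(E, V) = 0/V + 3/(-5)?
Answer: 4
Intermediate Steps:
K(E, V) = -3/5 (K(E, V) = 0 + 3*(-1/5) = 0 - 3/5 = -3/5)
a(b, P) = P (a(b, P) = P*(P*0) + P = P*0 + P = 0 + P = P)
m(d) = 1
(m(6)*(-1))*a(K(4, -2), -4) = (1*(-1))*(-4) = -1*(-4) = 4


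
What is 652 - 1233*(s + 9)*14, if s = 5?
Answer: -241016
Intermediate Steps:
652 - 1233*(s + 9)*14 = 652 - 1233*(5 + 9)*14 = 652 - 17262*14 = 652 - 1233*196 = 652 - 241668 = -241016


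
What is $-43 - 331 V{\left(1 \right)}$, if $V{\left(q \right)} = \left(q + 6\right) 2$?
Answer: $-4677$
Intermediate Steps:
$V{\left(q \right)} = 12 + 2 q$ ($V{\left(q \right)} = \left(6 + q\right) 2 = 12 + 2 q$)
$-43 - 331 V{\left(1 \right)} = -43 - 331 \left(12 + 2 \cdot 1\right) = -43 - 331 \left(12 + 2\right) = -43 - 4634 = -4677$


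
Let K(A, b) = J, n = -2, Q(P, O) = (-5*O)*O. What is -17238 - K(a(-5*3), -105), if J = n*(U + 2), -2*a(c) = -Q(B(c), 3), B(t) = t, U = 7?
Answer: -17220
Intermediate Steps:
Q(P, O) = -5*O**2
a(c) = -45/2 (a(c) = -(-1)*(-5*3**2)/2 = -(-1)*(-5*9)/2 = -(-1)*(-45)/2 = -1/2*45 = -45/2)
J = -18 (J = -2*(7 + 2) = -2*9 = -18)
K(A, b) = -18
-17238 - K(a(-5*3), -105) = -17238 - 1*(-18) = -17238 + 18 = -17220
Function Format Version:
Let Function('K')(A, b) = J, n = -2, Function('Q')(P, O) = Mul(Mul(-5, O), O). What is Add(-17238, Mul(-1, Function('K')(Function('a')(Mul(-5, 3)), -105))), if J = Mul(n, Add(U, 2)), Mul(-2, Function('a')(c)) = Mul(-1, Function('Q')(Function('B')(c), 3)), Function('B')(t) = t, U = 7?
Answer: -17220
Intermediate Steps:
Function('Q')(P, O) = Mul(-5, Pow(O, 2))
Function('a')(c) = Rational(-45, 2) (Function('a')(c) = Mul(Rational(-1, 2), Mul(-1, Mul(-5, Pow(3, 2)))) = Mul(Rational(-1, 2), Mul(-1, Mul(-5, 9))) = Mul(Rational(-1, 2), Mul(-1, -45)) = Mul(Rational(-1, 2), 45) = Rational(-45, 2))
J = -18 (J = Mul(-2, Add(7, 2)) = Mul(-2, 9) = -18)
Function('K')(A, b) = -18
Add(-17238, Mul(-1, Function('K')(Function('a')(Mul(-5, 3)), -105))) = Add(-17238, Mul(-1, -18)) = Add(-17238, 18) = -17220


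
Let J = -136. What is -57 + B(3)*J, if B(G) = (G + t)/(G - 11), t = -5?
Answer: -91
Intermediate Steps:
B(G) = (-5 + G)/(-11 + G) (B(G) = (G - 5)/(G - 11) = (-5 + G)/(-11 + G))
-57 + B(3)*J = -57 + ((-5 + 3)/(-11 + 3))*(-136) = -57 + (-2/(-8))*(-136) = -57 - ⅛*(-2)*(-136) = -57 + (¼)*(-136) = -57 - 34 = -91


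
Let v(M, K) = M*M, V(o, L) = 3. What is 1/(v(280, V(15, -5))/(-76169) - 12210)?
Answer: -76169/930101890 ≈ -8.1893e-5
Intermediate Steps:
v(M, K) = M²
1/(v(280, V(15, -5))/(-76169) - 12210) = 1/(280²/(-76169) - 12210) = 1/(78400*(-1/76169) - 12210) = 1/(-78400/76169 - 12210) = 1/(-930101890/76169) = -76169/930101890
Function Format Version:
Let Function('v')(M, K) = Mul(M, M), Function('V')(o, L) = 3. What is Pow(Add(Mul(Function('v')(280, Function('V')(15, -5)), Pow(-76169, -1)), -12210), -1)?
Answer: Rational(-76169, 930101890) ≈ -8.1893e-5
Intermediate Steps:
Function('v')(M, K) = Pow(M, 2)
Pow(Add(Mul(Function('v')(280, Function('V')(15, -5)), Pow(-76169, -1)), -12210), -1) = Pow(Add(Mul(Pow(280, 2), Pow(-76169, -1)), -12210), -1) = Pow(Add(Mul(78400, Rational(-1, 76169)), -12210), -1) = Pow(Add(Rational(-78400, 76169), -12210), -1) = Pow(Rational(-930101890, 76169), -1) = Rational(-76169, 930101890)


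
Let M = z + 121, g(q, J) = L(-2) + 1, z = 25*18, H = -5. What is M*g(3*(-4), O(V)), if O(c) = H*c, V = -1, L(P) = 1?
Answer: 1142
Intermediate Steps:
O(c) = -5*c
z = 450
g(q, J) = 2 (g(q, J) = 1 + 1 = 2)
M = 571 (M = 450 + 121 = 571)
M*g(3*(-4), O(V)) = 571*2 = 1142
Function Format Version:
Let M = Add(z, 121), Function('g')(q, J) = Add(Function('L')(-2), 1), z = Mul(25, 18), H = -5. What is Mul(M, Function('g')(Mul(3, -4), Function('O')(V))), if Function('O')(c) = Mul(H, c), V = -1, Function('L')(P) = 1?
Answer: 1142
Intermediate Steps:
Function('O')(c) = Mul(-5, c)
z = 450
Function('g')(q, J) = 2 (Function('g')(q, J) = Add(1, 1) = 2)
M = 571 (M = Add(450, 121) = 571)
Mul(M, Function('g')(Mul(3, -4), Function('O')(V))) = Mul(571, 2) = 1142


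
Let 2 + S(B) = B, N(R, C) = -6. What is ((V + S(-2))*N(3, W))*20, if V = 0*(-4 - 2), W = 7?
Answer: 480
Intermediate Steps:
S(B) = -2 + B
V = 0 (V = 0*(-6) = 0)
((V + S(-2))*N(3, W))*20 = ((0 + (-2 - 2))*(-6))*20 = ((0 - 4)*(-6))*20 = -4*(-6)*20 = 24*20 = 480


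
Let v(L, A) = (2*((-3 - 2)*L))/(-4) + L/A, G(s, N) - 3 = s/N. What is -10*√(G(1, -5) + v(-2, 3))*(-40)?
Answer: 80*I*√645/3 ≈ 677.25*I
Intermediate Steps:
G(s, N) = 3 + s/N
v(L, A) = 5*L/2 + L/A (v(L, A) = (2*(-5*L))*(-¼) + L/A = -10*L*(-¼) + L/A = 5*L/2 + L/A)
-10*√(G(1, -5) + v(-2, 3))*(-40) = -10*√((3 + 1/(-5)) + ((5/2)*(-2) - 2/3))*(-40) = -10*√((3 + 1*(-⅕)) + (-5 - 2*⅓))*(-40) = -10*√((3 - ⅕) + (-5 - ⅔))*(-40) = -10*√(14/5 - 17/3)*(-40) = -2*I*√645/3*(-40) = 80*I*√645/3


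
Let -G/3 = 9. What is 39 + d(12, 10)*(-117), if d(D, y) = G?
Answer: 3198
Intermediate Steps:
G = -27 (G = -3*9 = -27)
d(D, y) = -27
39 + d(12, 10)*(-117) = 39 - 27*(-117) = 39 + 3159 = 3198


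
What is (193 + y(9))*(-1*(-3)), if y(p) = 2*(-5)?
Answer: 549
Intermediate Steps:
y(p) = -10
(193 + y(9))*(-1*(-3)) = (193 - 10)*(-1*(-3)) = 183*3 = 549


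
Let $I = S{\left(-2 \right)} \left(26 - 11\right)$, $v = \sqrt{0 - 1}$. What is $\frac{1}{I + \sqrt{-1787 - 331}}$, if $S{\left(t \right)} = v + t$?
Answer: $\frac{1}{-30 + 15 i + i \sqrt{2118}} \approx -0.0064884 - 0.013198 i$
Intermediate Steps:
$v = i$ ($v = \sqrt{-1} = i \approx 1.0 i$)
$S{\left(t \right)} = i + t$
$I = -30 + 15 i$ ($I = \left(i - 2\right) \left(26 - 11\right) = \left(-2 + i\right) 15 = -30 + 15 i \approx -30.0 + 15.0 i$)
$\frac{1}{I + \sqrt{-1787 - 331}} = \frac{1}{\left(-30 + 15 i\right) + \sqrt{-1787 - 331}} = \frac{1}{\left(-30 + 15 i\right) + \sqrt{-2118}} = \frac{1}{\left(-30 + 15 i\right) + i \sqrt{2118}} = \frac{1}{-30 + 15 i + i \sqrt{2118}}$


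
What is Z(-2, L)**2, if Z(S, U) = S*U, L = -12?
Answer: 576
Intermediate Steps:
Z(-2, L)**2 = (-2*(-12))**2 = 24**2 = 576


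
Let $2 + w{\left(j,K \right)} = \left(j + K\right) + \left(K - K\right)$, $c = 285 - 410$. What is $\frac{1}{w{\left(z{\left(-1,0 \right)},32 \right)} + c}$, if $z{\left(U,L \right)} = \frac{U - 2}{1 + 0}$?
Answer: $- \frac{1}{98} \approx -0.010204$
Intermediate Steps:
$c = -125$ ($c = 285 - 410 = -125$)
$z{\left(U,L \right)} = -2 + U$ ($z{\left(U,L \right)} = \frac{-2 + U}{1} = \left(-2 + U\right) 1 = -2 + U$)
$w{\left(j,K \right)} = -2 + K + j$ ($w{\left(j,K \right)} = -2 + \left(\left(j + K\right) + \left(K - K\right)\right) = -2 + \left(\left(K + j\right) + 0\right) = -2 + \left(K + j\right) = -2 + K + j$)
$\frac{1}{w{\left(z{\left(-1,0 \right)},32 \right)} + c} = \frac{1}{\left(-2 + 32 - 3\right) - 125} = \frac{1}{27 - 125} = \frac{1}{-98} = - \frac{1}{98}$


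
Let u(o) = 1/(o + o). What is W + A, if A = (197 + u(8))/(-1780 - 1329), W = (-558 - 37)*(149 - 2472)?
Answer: 68755407487/49744 ≈ 1.3822e+6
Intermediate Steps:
u(o) = 1/(2*o)
W = 1382185 (W = -595*(-2323) = 1382185)
A = -3153/49744 (A = (197 + (½)/8)/(-1780 - 1329) = (197 + (½)*(⅛))/(-3109) = (197 + 1/16)*(-1/3109) = (3153/16)*(-1/3109) = -3153/49744 ≈ -0.063385)
W + A = 1382185 - 3153/49744 = 68755407487/49744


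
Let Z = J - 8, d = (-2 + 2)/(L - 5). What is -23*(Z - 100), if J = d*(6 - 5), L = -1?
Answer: 2484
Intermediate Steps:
d = 0 (d = (-2 + 2)/(-1 - 5) = 0/(-6) = 0*(-⅙) = 0)
J = 0 (J = 0*(6 - 5) = 0*1 = 0)
Z = -8 (Z = 0 - 8 = -8)
-23*(Z - 100) = -23*(-8 - 100) = -23*(-108) = 2484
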